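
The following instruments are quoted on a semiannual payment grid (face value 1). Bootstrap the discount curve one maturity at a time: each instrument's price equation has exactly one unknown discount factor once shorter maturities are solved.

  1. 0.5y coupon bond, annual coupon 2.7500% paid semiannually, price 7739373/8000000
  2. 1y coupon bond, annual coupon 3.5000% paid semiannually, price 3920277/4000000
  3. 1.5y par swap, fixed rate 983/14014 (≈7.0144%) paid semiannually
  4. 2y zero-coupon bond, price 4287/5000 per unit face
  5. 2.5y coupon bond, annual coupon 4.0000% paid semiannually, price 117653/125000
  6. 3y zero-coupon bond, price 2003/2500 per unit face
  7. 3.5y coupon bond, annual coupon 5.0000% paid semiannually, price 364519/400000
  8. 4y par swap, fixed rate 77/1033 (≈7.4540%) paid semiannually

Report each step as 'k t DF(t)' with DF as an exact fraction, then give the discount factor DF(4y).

step 1 [0.5y] bond c/2=11/800: DF=(7739373/8000000 − 11/800·(0))/(1+11/800) = 9543/10000 ≈ 0.954300
step 2 [1y] bond c/2=7/400: DF=(3920277/4000000 − 7/400·(0.954300))/(1+7/400) = 2367/2500 ≈ 0.946800
step 3 [1.5y] swap r/2=983/28028: DF=(1 − 983/28028·(0.954300+0.946800))/(1+983/28028) = 9017/10000 ≈ 0.901700
step 4 [2y] zero: DF = P = 4287/5000 ≈ 0.857400
step 5 [2.5y] bond c/2=1/50: DF=(117653/125000 − 1/50·(0.954300+0.946800+0.901700+0.857400))/(1+1/50) = 851/1000 ≈ 0.851000
step 6 [3y] zero: DF = P = 2003/2500 ≈ 0.801200
step 7 [3.5y] bond c/2=1/40: DF=(364519/400000 − 1/40·(0.954300+0.946800+0.901700+0.857400+0.851000+0.801200))/(1+1/40) = 1519/2000 ≈ 0.759500
step 8 [4y] swap r/2=77/2066: DF=(1 − 77/2066·(0.954300+0.946800+0.901700+0.857400+0.851000+0.801200+0.759500))/(1+77/2066) = 7459/10000 ≈ 0.745900

1 1/2 9543/10000
2 1 2367/2500
3 3/2 9017/10000
4 2 4287/5000
5 5/2 851/1000
6 3 2003/2500
7 7/2 1519/2000
8 4 7459/10000
DF(4y) = 7459/10000 ≈ 0.745900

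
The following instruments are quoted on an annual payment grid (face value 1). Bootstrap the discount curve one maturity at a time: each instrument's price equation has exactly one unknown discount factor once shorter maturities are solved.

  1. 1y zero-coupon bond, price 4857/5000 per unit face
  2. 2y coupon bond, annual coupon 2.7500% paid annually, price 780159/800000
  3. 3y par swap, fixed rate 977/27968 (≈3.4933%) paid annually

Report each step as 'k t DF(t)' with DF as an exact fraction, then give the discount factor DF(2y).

step 1 [1y] zero: DF = P = 4857/5000 ≈ 0.971400
step 2 [2y] bond c/1=11/400: DF=(780159/800000 − 11/400·(0.971400))/(1+11/400) = 9231/10000 ≈ 0.923100
step 3 [3y] swap r/1=977/27968: DF=(1 − 977/27968·(0.971400+0.923100))/(1+977/27968) = 9023/10000 ≈ 0.902300

1 1 4857/5000
2 2 9231/10000
3 3 9023/10000
DF(2y) = 9231/10000 ≈ 0.923100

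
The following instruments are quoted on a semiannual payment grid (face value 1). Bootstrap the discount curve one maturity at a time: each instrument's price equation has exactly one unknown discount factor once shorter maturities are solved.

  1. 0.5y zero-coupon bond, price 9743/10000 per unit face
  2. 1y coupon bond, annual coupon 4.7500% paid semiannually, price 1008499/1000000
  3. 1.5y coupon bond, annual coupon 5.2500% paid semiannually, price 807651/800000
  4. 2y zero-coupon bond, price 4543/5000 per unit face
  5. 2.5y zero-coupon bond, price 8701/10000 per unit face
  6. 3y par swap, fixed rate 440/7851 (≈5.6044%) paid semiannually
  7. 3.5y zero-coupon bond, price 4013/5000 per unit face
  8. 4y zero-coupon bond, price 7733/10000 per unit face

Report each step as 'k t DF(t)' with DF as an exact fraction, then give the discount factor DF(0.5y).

step 1 [0.5y] zero: DF = P = 9743/10000 ≈ 0.974300
step 2 [1y] bond c/2=19/800: DF=(1008499/1000000 − 19/800·(0.974300))/(1+19/800) = 77/80 ≈ 0.962500
step 3 [1.5y] bond c/2=21/800: DF=(807651/800000 − 21/800·(0.974300+0.962500))/(1+21/800) = 4671/5000 ≈ 0.934200
step 4 [2y] zero: DF = P = 4543/5000 ≈ 0.908600
step 5 [2.5y] zero: DF = P = 8701/10000 ≈ 0.870100
step 6 [3y] swap r/2=220/7851: DF=(1 − 220/7851·(0.974300+0.962500+0.934200+0.908600+0.870100))/(1+220/7851) = 423/500 ≈ 0.846000
step 7 [3.5y] zero: DF = P = 4013/5000 ≈ 0.802600
step 8 [4y] zero: DF = P = 7733/10000 ≈ 0.773300

1 1/2 9743/10000
2 1 77/80
3 3/2 4671/5000
4 2 4543/5000
5 5/2 8701/10000
6 3 423/500
7 7/2 4013/5000
8 4 7733/10000
DF(0.5y) = 9743/10000 ≈ 0.974300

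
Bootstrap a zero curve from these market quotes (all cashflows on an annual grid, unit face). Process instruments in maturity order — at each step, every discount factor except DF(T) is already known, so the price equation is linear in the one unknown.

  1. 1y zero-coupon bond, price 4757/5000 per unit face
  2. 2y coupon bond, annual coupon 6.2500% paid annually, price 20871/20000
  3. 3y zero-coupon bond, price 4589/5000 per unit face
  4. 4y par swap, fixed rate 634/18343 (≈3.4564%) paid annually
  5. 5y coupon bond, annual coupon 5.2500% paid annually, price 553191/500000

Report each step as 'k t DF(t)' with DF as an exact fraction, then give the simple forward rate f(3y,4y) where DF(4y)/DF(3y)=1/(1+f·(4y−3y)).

1 1 4757/5000
2 2 4631/5000
3 3 4589/5000
4 4 2183/2500
5 5 4341/5000
f(3y,4y) = ((4589/5000)/(2183/2500) − 1)/(1) = 223/4366 ≈ 5.1077%

step 1 [1y] zero: DF = P = 4757/5000 ≈ 0.951400
step 2 [2y] bond c/1=1/16: DF=(20871/20000 − 1/16·(0.951400))/(1+1/16) = 4631/5000 ≈ 0.926200
step 3 [3y] zero: DF = P = 4589/5000 ≈ 0.917800
step 4 [4y] swap r/1=634/18343: DF=(1 − 634/18343·(0.951400+0.926200+0.917800))/(1+634/18343) = 2183/2500 ≈ 0.873200
step 5 [5y] bond c/1=21/400: DF=(553191/500000 − 21/400·(0.951400+0.926200+0.917800+0.873200))/(1+21/400) = 4341/5000 ≈ 0.868200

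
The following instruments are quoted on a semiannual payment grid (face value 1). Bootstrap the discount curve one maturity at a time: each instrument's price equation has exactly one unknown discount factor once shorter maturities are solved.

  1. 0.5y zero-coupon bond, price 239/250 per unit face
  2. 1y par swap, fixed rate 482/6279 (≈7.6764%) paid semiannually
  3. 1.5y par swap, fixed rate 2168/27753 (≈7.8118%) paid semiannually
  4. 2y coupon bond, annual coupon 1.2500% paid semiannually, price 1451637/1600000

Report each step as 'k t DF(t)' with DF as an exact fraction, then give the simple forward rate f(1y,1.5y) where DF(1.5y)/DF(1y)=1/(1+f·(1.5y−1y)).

step 1 [0.5y] zero: DF = P = 239/250 ≈ 0.956000
step 2 [1y] swap r/2=241/6279: DF=(1 − 241/6279·(0.956000))/(1+241/6279) = 9277/10000 ≈ 0.927700
step 3 [1.5y] swap r/2=1084/27753: DF=(1 − 1084/27753·(0.956000+0.927700))/(1+1084/27753) = 2229/2500 ≈ 0.891600
step 4 [2y] bond c/2=1/160: DF=(1451637/1600000 − 1/160·(0.956000+0.927700+0.891600))/(1+1/160) = 2211/2500 ≈ 0.884400

1 1/2 239/250
2 1 9277/10000
3 3/2 2229/2500
4 2 2211/2500
f(1y,1.5y) = ((9277/10000)/(2229/2500) − 1)/(1/2) = 361/4458 ≈ 8.0978%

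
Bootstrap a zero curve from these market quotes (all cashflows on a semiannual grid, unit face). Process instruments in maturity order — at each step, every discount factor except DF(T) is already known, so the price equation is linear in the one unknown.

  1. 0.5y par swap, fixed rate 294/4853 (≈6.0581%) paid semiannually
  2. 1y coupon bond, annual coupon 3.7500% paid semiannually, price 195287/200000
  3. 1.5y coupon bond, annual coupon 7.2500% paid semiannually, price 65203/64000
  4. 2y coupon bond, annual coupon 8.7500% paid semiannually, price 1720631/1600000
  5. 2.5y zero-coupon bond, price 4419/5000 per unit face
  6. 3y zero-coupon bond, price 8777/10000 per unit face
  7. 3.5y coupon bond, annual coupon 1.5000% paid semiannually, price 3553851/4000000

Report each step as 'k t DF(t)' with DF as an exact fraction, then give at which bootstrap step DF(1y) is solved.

1 1/2 4853/5000
2 1 4703/5000
3 3/2 9163/10000
4 2 4559/5000
5 5/2 4419/5000
6 3 8777/10000
7 7/2 8409/10000
DF(1y) is solved at step 2

step 1 [0.5y] swap r/2=147/4853: DF=(1 − 147/4853·(0))/(1+147/4853) = 4853/5000 ≈ 0.970600
step 2 [1y] bond c/2=3/160: DF=(195287/200000 − 3/160·(0.970600))/(1+3/160) = 4703/5000 ≈ 0.940600
step 3 [1.5y] bond c/2=29/800: DF=(65203/64000 − 29/800·(0.970600+0.940600))/(1+29/800) = 9163/10000 ≈ 0.916300
step 4 [2y] bond c/2=7/160: DF=(1720631/1600000 − 7/160·(0.970600+0.940600+0.916300))/(1+7/160) = 4559/5000 ≈ 0.911800
step 5 [2.5y] zero: DF = P = 4419/5000 ≈ 0.883800
step 6 [3y] zero: DF = P = 8777/10000 ≈ 0.877700
step 7 [3.5y] bond c/2=3/400: DF=(3553851/4000000 − 3/400·(0.970600+0.940600+0.916300+0.911800+0.883800+0.877700))/(1+3/400) = 8409/10000 ≈ 0.840900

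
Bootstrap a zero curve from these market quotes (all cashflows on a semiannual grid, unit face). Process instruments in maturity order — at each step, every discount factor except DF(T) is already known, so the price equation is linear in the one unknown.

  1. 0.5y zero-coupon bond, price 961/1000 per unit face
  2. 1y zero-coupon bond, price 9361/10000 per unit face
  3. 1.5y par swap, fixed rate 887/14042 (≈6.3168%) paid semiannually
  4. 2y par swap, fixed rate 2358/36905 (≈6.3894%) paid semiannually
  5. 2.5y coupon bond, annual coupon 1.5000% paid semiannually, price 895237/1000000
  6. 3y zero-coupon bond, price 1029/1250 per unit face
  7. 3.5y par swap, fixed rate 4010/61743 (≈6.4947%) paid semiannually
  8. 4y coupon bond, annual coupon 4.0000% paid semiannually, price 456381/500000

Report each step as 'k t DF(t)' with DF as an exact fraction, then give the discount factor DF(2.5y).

step 1 [0.5y] zero: DF = P = 961/1000 ≈ 0.961000
step 2 [1y] zero: DF = P = 9361/10000 ≈ 0.936100
step 3 [1.5y] swap r/2=887/28084: DF=(1 − 887/28084·(0.961000+0.936100))/(1+887/28084) = 9113/10000 ≈ 0.911300
step 4 [2y] swap r/2=1179/36905: DF=(1 − 1179/36905·(0.961000+0.936100+0.911300))/(1+1179/36905) = 8821/10000 ≈ 0.882100
step 5 [2.5y] bond c/2=3/400: DF=(895237/1000000 − 3/400·(0.961000+0.936100+0.911300+0.882100))/(1+3/400) = 8611/10000 ≈ 0.861100
step 6 [3y] zero: DF = P = 1029/1250 ≈ 0.823200
step 7 [3.5y] swap r/2=2005/61743: DF=(1 − 2005/61743·(0.961000+0.936100+0.911300+0.882100+0.861100+0.823200))/(1+2005/61743) = 1599/2000 ≈ 0.799500
step 8 [4y] bond c/2=1/50: DF=(456381/500000 − 1/50·(0.961000+0.936100+0.911300+0.882100+0.861100+0.823200+0.799500))/(1+1/50) = 3869/5000 ≈ 0.773800

1 1/2 961/1000
2 1 9361/10000
3 3/2 9113/10000
4 2 8821/10000
5 5/2 8611/10000
6 3 1029/1250
7 7/2 1599/2000
8 4 3869/5000
DF(2.5y) = 8611/10000 ≈ 0.861100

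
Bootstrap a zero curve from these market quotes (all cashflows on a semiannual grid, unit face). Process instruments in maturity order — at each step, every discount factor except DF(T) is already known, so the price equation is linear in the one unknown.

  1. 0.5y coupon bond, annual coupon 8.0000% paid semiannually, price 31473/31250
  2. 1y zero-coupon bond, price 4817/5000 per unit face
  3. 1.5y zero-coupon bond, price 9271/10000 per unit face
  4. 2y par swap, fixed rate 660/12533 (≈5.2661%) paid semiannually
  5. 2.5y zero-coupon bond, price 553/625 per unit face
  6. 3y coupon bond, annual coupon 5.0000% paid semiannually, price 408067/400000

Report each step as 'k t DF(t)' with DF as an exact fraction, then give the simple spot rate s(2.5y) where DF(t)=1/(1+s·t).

step 1 [0.5y] bond c/2=1/25: DF=(31473/31250 − 1/25·(0))/(1+1/25) = 2421/2500 ≈ 0.968400
step 2 [1y] zero: DF = P = 4817/5000 ≈ 0.963400
step 3 [1.5y] zero: DF = P = 9271/10000 ≈ 0.927100
step 4 [2y] swap r/2=330/12533: DF=(1 − 330/12533·(0.968400+0.963400+0.927100))/(1+330/12533) = 901/1000 ≈ 0.901000
step 5 [2.5y] zero: DF = P = 553/625 ≈ 0.884800
step 6 [3y] bond c/2=1/40: DF=(408067/400000 − 1/40·(0.968400+0.963400+0.927100+0.901000+0.884800))/(1+1/40) = 441/500 ≈ 0.882000

1 1/2 2421/2500
2 1 4817/5000
3 3/2 9271/10000
4 2 901/1000
5 5/2 553/625
6 3 441/500
s(2.5y) = (1/(553/625) − 1)/(5/2) = 144/2765 ≈ 5.2080%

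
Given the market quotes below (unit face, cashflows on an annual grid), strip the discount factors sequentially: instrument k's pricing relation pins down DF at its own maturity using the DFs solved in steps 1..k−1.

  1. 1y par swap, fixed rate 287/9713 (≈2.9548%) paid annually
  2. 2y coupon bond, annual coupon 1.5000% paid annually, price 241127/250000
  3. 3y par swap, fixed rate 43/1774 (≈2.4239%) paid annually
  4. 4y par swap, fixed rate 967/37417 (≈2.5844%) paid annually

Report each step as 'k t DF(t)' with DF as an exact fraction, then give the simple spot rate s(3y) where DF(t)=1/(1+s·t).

step 1 [1y] swap r/1=287/9713: DF=(1 − 287/9713·(0))/(1+287/9713) = 9713/10000 ≈ 0.971300
step 2 [2y] bond c/1=3/200: DF=(241127/250000 − 3/200·(0.971300))/(1+3/200) = 9359/10000 ≈ 0.935900
step 3 [3y] swap r/1=43/1774: DF=(1 − 43/1774·(0.971300+0.935900))/(1+43/1774) = 582/625 ≈ 0.931200
step 4 [4y] swap r/1=967/37417: DF=(1 − 967/37417·(0.971300+0.935900+0.931200))/(1+967/37417) = 9033/10000 ≈ 0.903300

1 1 9713/10000
2 2 9359/10000
3 3 582/625
4 4 9033/10000
s(3y) = (1/(582/625) − 1)/(3) = 43/1746 ≈ 2.4628%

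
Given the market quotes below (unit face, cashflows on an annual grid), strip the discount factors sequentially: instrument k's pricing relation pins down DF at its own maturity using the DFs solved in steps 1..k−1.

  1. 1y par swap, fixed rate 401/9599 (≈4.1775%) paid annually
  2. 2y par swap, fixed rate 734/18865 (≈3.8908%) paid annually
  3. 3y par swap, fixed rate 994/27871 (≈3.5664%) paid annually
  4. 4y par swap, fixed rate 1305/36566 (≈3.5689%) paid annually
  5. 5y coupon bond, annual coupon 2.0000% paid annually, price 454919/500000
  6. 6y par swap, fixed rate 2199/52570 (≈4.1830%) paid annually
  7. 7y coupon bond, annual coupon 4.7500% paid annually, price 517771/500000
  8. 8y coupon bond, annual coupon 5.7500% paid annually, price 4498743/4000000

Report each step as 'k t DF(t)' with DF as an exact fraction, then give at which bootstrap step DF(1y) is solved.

step 1 [1y] swap r/1=401/9599: DF=(1 − 401/9599·(0))/(1+401/9599) = 9599/10000 ≈ 0.959900
step 2 [2y] swap r/1=734/18865: DF=(1 − 734/18865·(0.959900))/(1+734/18865) = 4633/5000 ≈ 0.926600
step 3 [3y] swap r/1=994/27871: DF=(1 − 994/27871·(0.959900+0.926600))/(1+994/27871) = 4503/5000 ≈ 0.900600
step 4 [4y] swap r/1=1305/36566: DF=(1 − 1305/36566·(0.959900+0.926600+0.900600))/(1+1305/36566) = 1739/2000 ≈ 0.869500
step 5 [5y] bond c/1=1/50: DF=(454919/500000 − 1/50·(0.959900+0.926600+0.900600+0.869500))/(1+1/50) = 8203/10000 ≈ 0.820300
step 6 [6y] swap r/1=2199/52570: DF=(1 − 2199/52570·(0.959900+0.926600+0.900600+0.869500+0.820300))/(1+2199/52570) = 7801/10000 ≈ 0.780100
step 7 [7y] bond c/1=19/400: DF=(517771/500000 − 19/400·(0.959900+0.926600+0.900600+0.869500+0.820300+0.780100))/(1+19/400) = 3751/5000 ≈ 0.750200
step 8 [8y] bond c/1=23/400: DF=(4498743/4000000 − 23/400·(0.959900+0.926600+0.900600+0.869500+0.820300+0.780100+0.750200))/(1+23/400) = 7369/10000 ≈ 0.736900

1 1 9599/10000
2 2 4633/5000
3 3 4503/5000
4 4 1739/2000
5 5 8203/10000
6 6 7801/10000
7 7 3751/5000
8 8 7369/10000
DF(1y) is solved at step 1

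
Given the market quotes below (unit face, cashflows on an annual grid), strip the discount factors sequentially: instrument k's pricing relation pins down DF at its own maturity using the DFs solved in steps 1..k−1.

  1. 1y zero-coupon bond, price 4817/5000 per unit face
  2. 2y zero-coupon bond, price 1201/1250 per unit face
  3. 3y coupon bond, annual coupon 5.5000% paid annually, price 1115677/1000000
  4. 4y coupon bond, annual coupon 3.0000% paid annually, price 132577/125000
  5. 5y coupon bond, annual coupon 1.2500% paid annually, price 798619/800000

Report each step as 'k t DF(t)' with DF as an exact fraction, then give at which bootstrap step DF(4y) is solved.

1 1 4817/5000
2 2 1201/1250
3 3 2393/2500
4 4 4729/5000
5 5 9387/10000
DF(4y) is solved at step 4

step 1 [1y] zero: DF = P = 4817/5000 ≈ 0.963400
step 2 [2y] zero: DF = P = 1201/1250 ≈ 0.960800
step 3 [3y] bond c/1=11/200: DF=(1115677/1000000 − 11/200·(0.963400+0.960800))/(1+11/200) = 2393/2500 ≈ 0.957200
step 4 [4y] bond c/1=3/100: DF=(132577/125000 − 3/100·(0.963400+0.960800+0.957200))/(1+3/100) = 4729/5000 ≈ 0.945800
step 5 [5y] bond c/1=1/80: DF=(798619/800000 − 1/80·(0.963400+0.960800+0.957200+0.945800))/(1+1/80) = 9387/10000 ≈ 0.938700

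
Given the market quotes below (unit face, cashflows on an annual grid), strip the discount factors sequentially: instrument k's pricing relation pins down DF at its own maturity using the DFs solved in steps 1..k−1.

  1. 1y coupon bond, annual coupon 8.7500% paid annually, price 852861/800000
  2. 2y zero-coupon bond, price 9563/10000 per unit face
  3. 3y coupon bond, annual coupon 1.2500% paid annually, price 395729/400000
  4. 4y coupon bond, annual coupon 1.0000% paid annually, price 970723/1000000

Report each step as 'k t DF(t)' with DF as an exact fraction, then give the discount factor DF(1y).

step 1 [1y] bond c/1=7/80: DF=(852861/800000 − 7/80·(0))/(1+7/80) = 9803/10000 ≈ 0.980300
step 2 [2y] zero: DF = P = 9563/10000 ≈ 0.956300
step 3 [3y] bond c/1=1/80: DF=(395729/400000 − 1/80·(0.980300+0.956300))/(1+1/80) = 2383/2500 ≈ 0.953200
step 4 [4y] bond c/1=1/100: DF=(970723/1000000 − 1/100·(0.980300+0.956300+0.953200))/(1+1/100) = 373/400 ≈ 0.932500

1 1 9803/10000
2 2 9563/10000
3 3 2383/2500
4 4 373/400
DF(1y) = 9803/10000 ≈ 0.980300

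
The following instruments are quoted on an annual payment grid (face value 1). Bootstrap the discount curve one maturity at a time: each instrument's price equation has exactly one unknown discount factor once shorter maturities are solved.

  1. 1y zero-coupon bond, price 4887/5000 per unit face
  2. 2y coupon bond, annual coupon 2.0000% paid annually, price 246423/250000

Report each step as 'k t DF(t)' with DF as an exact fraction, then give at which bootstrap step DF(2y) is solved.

1 1 4887/5000
2 2 592/625
DF(2y) is solved at step 2

step 1 [1y] zero: DF = P = 4887/5000 ≈ 0.977400
step 2 [2y] bond c/1=1/50: DF=(246423/250000 − 1/50·(0.977400))/(1+1/50) = 592/625 ≈ 0.947200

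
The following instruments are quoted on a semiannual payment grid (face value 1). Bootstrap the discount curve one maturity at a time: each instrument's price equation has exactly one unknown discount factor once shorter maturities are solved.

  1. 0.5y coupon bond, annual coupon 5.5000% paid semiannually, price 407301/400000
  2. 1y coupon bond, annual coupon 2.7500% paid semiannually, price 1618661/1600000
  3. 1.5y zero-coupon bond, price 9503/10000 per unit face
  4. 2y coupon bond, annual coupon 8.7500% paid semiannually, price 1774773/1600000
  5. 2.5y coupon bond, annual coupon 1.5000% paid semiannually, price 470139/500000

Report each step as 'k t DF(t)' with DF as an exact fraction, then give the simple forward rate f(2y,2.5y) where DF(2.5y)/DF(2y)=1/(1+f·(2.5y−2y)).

1 1/2 991/1000
2 1 1969/2000
3 3/2 9503/10000
4 2 9401/10000
5 5/2 1809/2000
f(2y,2.5y) = ((9401/10000)/(1809/2000) − 1)/(1/2) = 712/9045 ≈ 7.8718%

step 1 [0.5y] bond c/2=11/400: DF=(407301/400000 − 11/400·(0))/(1+11/400) = 991/1000 ≈ 0.991000
step 2 [1y] bond c/2=11/800: DF=(1618661/1600000 − 11/800·(0.991000))/(1+11/800) = 1969/2000 ≈ 0.984500
step 3 [1.5y] zero: DF = P = 9503/10000 ≈ 0.950300
step 4 [2y] bond c/2=7/160: DF=(1774773/1600000 − 7/160·(0.991000+0.984500+0.950300))/(1+7/160) = 9401/10000 ≈ 0.940100
step 5 [2.5y] bond c/2=3/400: DF=(470139/500000 − 3/400·(0.991000+0.984500+0.950300+0.940100))/(1+3/400) = 1809/2000 ≈ 0.904500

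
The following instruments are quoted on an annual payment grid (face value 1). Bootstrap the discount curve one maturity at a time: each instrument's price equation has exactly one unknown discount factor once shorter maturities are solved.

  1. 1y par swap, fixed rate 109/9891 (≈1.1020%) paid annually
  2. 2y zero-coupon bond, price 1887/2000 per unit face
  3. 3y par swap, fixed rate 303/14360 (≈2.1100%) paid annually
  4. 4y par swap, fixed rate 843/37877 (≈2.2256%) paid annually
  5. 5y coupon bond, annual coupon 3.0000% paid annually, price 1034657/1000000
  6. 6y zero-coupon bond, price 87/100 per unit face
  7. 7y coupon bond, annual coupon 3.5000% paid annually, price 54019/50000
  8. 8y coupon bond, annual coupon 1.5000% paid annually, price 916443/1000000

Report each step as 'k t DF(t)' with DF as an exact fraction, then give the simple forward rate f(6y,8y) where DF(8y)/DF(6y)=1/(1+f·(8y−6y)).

step 1 [1y] swap r/1=109/9891: DF=(1 − 109/9891·(0))/(1+109/9891) = 9891/10000 ≈ 0.989100
step 2 [2y] zero: DF = P = 1887/2000 ≈ 0.943500
step 3 [3y] swap r/1=303/14360: DF=(1 − 303/14360·(0.989100+0.943500))/(1+303/14360) = 4697/5000 ≈ 0.939400
step 4 [4y] swap r/1=843/37877: DF=(1 − 843/37877·(0.989100+0.943500+0.939400))/(1+843/37877) = 9157/10000 ≈ 0.915700
step 5 [5y] bond c/1=3/100: DF=(1034657/1000000 − 3/100·(0.989100+0.943500+0.939400+0.915700))/(1+3/100) = 4471/5000 ≈ 0.894200
step 6 [6y] zero: DF = P = 87/100 ≈ 0.870000
step 7 [7y] bond c/1=7/200: DF=(54019/50000 − 7/200·(0.989100+0.943500+0.939400+0.915700+0.894200+0.870000))/(1+7/200) = 8561/10000 ≈ 0.856100
step 8 [8y] bond c/1=3/200: DF=(916443/1000000 − 3/200·(0.989100+0.943500+0.939400+0.915700+0.894200+0.870000+0.856100))/(1+3/200) = 4041/5000 ≈ 0.808200

1 1 9891/10000
2 2 1887/2000
3 3 4697/5000
4 4 9157/10000
5 5 4471/5000
6 6 87/100
7 7 8561/10000
8 8 4041/5000
f(6y,8y) = ((87/100)/(4041/5000) − 1)/(2) = 103/2694 ≈ 3.8233%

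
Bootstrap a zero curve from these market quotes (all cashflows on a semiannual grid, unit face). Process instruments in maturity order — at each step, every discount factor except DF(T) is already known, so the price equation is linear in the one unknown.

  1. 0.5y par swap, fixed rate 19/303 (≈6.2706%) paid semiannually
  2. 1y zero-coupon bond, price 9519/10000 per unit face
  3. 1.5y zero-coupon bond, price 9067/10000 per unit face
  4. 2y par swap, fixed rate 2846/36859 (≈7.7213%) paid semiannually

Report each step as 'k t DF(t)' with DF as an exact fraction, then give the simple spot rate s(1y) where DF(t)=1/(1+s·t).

step 1 [0.5y] swap r/2=19/606: DF=(1 − 19/606·(0))/(1+19/606) = 606/625 ≈ 0.969600
step 2 [1y] zero: DF = P = 9519/10000 ≈ 0.951900
step 3 [1.5y] zero: DF = P = 9067/10000 ≈ 0.906700
step 4 [2y] swap r/2=1423/36859: DF=(1 − 1423/36859·(0.969600+0.951900+0.906700))/(1+1423/36859) = 8577/10000 ≈ 0.857700

1 1/2 606/625
2 1 9519/10000
3 3/2 9067/10000
4 2 8577/10000
s(1y) = (1/(9519/10000) − 1)/(1) = 481/9519 ≈ 5.0531%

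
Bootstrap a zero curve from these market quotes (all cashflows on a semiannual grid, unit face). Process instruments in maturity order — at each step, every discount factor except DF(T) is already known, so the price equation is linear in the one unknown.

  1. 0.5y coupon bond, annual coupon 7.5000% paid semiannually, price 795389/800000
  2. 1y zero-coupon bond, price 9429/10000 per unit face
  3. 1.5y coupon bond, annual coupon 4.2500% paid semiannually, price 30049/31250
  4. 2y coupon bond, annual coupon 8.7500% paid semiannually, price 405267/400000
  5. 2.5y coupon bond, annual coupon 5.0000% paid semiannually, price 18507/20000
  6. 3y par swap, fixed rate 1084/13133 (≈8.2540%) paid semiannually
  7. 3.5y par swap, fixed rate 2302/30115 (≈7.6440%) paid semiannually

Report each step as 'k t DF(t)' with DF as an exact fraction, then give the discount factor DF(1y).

1 1/2 9583/10000
2 1 9429/10000
3 3/2 451/500
4 2 2133/2500
5 5/2 1017/1250
6 3 979/1250
7 7/2 3849/5000
DF(1y) = 9429/10000 ≈ 0.942900

step 1 [0.5y] bond c/2=3/80: DF=(795389/800000 − 3/80·(0))/(1+3/80) = 9583/10000 ≈ 0.958300
step 2 [1y] zero: DF = P = 9429/10000 ≈ 0.942900
step 3 [1.5y] bond c/2=17/800: DF=(30049/31250 − 17/800·(0.958300+0.942900))/(1+17/800) = 451/500 ≈ 0.902000
step 4 [2y] bond c/2=7/160: DF=(405267/400000 − 7/160·(0.958300+0.942900+0.902000))/(1+7/160) = 2133/2500 ≈ 0.853200
step 5 [2.5y] bond c/2=1/40: DF=(18507/20000 − 1/40·(0.958300+0.942900+0.902000+0.853200))/(1+1/40) = 1017/1250 ≈ 0.813600
step 6 [3y] swap r/2=542/13133: DF=(1 − 542/13133·(0.958300+0.942900+0.902000+0.853200+0.813600))/(1+542/13133) = 979/1250 ≈ 0.783200
step 7 [3.5y] swap r/2=1151/30115: DF=(1 − 1151/30115·(0.958300+0.942900+0.902000+0.853200+0.813600+0.783200))/(1+1151/30115) = 3849/5000 ≈ 0.769800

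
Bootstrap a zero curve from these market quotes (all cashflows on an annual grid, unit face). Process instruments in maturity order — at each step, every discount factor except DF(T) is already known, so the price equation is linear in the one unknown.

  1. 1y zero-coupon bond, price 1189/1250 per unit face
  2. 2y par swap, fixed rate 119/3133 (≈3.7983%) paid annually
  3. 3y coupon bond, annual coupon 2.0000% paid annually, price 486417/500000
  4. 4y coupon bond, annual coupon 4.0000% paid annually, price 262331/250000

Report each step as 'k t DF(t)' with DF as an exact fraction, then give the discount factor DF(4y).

1 1 1189/1250
2 2 4643/5000
3 3 9169/10000
4 4 4507/5000
DF(4y) = 4507/5000 ≈ 0.901400

step 1 [1y] zero: DF = P = 1189/1250 ≈ 0.951200
step 2 [2y] swap r/1=119/3133: DF=(1 − 119/3133·(0.951200))/(1+119/3133) = 4643/5000 ≈ 0.928600
step 3 [3y] bond c/1=1/50: DF=(486417/500000 − 1/50·(0.951200+0.928600))/(1+1/50) = 9169/10000 ≈ 0.916900
step 4 [4y] bond c/1=1/25: DF=(262331/250000 − 1/25·(0.951200+0.928600+0.916900))/(1+1/25) = 4507/5000 ≈ 0.901400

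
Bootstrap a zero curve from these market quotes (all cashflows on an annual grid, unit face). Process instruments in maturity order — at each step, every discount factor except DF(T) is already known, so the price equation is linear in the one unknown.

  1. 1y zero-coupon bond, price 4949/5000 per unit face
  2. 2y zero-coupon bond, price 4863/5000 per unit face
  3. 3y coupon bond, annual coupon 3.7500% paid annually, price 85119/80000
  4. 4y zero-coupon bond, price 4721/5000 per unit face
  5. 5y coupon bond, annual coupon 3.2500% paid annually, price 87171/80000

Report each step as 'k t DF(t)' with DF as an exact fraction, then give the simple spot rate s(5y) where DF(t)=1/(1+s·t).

1 1 4949/5000
2 2 4863/5000
3 3 4773/5000
4 4 4721/5000
5 5 4669/5000
s(5y) = (1/(4669/5000) − 1)/(5) = 331/23345 ≈ 1.4179%

step 1 [1y] zero: DF = P = 4949/5000 ≈ 0.989800
step 2 [2y] zero: DF = P = 4863/5000 ≈ 0.972600
step 3 [3y] bond c/1=3/80: DF=(85119/80000 − 3/80·(0.989800+0.972600))/(1+3/80) = 4773/5000 ≈ 0.954600
step 4 [4y] zero: DF = P = 4721/5000 ≈ 0.944200
step 5 [5y] bond c/1=13/400: DF=(87171/80000 − 13/400·(0.989800+0.972600+0.954600+0.944200))/(1+13/400) = 4669/5000 ≈ 0.933800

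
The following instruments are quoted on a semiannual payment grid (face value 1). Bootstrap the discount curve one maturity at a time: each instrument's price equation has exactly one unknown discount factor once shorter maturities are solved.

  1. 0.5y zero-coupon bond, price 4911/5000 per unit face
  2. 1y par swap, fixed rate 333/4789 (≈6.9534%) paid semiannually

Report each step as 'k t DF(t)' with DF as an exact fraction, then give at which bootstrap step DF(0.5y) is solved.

1 1/2 4911/5000
2 1 4667/5000
DF(0.5y) is solved at step 1

step 1 [0.5y] zero: DF = P = 4911/5000 ≈ 0.982200
step 2 [1y] swap r/2=333/9578: DF=(1 − 333/9578·(0.982200))/(1+333/9578) = 4667/5000 ≈ 0.933400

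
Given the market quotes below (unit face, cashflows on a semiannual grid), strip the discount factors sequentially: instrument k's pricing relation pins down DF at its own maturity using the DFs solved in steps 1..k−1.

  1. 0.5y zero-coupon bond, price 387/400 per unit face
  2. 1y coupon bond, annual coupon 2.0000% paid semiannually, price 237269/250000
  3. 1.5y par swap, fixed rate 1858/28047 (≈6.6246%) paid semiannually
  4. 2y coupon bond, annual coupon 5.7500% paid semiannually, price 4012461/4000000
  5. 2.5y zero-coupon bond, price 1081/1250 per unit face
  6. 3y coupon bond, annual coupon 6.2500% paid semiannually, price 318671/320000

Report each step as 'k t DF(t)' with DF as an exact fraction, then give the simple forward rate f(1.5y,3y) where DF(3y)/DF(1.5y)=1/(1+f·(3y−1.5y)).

1 1/2 387/400
2 1 9301/10000
3 3/2 9071/10000
4 2 8967/10000
5 5/2 1081/1250
6 3 8273/10000
f(1.5y,3y) = ((9071/10000)/(8273/10000) − 1)/(3/2) = 532/8273 ≈ 6.4306%

step 1 [0.5y] zero: DF = P = 387/400 ≈ 0.967500
step 2 [1y] bond c/2=1/100: DF=(237269/250000 − 1/100·(0.967500))/(1+1/100) = 9301/10000 ≈ 0.930100
step 3 [1.5y] swap r/2=929/28047: DF=(1 − 929/28047·(0.967500+0.930100))/(1+929/28047) = 9071/10000 ≈ 0.907100
step 4 [2y] bond c/2=23/800: DF=(4012461/4000000 − 23/800·(0.967500+0.930100+0.907100))/(1+23/800) = 8967/10000 ≈ 0.896700
step 5 [2.5y] zero: DF = P = 1081/1250 ≈ 0.864800
step 6 [3y] bond c/2=1/32: DF=(318671/320000 − 1/32·(0.967500+0.930100+0.907100+0.896700+0.864800))/(1+1/32) = 8273/10000 ≈ 0.827300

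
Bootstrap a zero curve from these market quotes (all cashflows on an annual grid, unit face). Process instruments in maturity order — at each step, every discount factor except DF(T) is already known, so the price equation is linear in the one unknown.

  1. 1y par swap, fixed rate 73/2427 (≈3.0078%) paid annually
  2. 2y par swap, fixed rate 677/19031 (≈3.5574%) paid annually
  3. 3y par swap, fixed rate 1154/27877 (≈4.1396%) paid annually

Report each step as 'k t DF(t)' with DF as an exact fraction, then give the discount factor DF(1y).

1 1 2427/2500
2 2 9323/10000
3 3 4423/5000
DF(1y) = 2427/2500 ≈ 0.970800

step 1 [1y] swap r/1=73/2427: DF=(1 − 73/2427·(0))/(1+73/2427) = 2427/2500 ≈ 0.970800
step 2 [2y] swap r/1=677/19031: DF=(1 − 677/19031·(0.970800))/(1+677/19031) = 9323/10000 ≈ 0.932300
step 3 [3y] swap r/1=1154/27877: DF=(1 − 1154/27877·(0.970800+0.932300))/(1+1154/27877) = 4423/5000 ≈ 0.884600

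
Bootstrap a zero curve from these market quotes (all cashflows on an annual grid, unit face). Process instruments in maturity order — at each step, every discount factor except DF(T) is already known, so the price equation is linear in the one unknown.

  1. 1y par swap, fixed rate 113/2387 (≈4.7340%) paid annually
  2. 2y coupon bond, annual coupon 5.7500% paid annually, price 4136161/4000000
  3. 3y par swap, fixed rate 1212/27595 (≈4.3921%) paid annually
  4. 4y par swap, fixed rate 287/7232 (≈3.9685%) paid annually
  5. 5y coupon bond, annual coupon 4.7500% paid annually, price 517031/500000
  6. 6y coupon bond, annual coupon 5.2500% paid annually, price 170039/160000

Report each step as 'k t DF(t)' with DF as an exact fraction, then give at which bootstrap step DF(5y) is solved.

step 1 [1y] swap r/1=113/2387: DF=(1 − 113/2387·(0))/(1+113/2387) = 2387/2500 ≈ 0.954800
step 2 [2y] bond c/1=23/400: DF=(4136161/4000000 − 23/400·(0.954800))/(1+23/400) = 9259/10000 ≈ 0.925900
step 3 [3y] swap r/1=1212/27595: DF=(1 − 1212/27595·(0.954800+0.925900))/(1+1212/27595) = 2197/2500 ≈ 0.878800
step 4 [4y] swap r/1=287/7232: DF=(1 − 287/7232·(0.954800+0.925900+0.878800))/(1+287/7232) = 1713/2000 ≈ 0.856500
step 5 [5y] bond c/1=19/400: DF=(517031/500000 − 19/400·(0.954800+0.925900+0.878800+0.856500))/(1+19/400) = 1029/1250 ≈ 0.823200
step 6 [6y] bond c/1=21/400: DF=(170039/160000 − 21/400·(0.954800+0.925900+0.878800+0.856500+0.823200))/(1+21/400) = 7883/10000 ≈ 0.788300

1 1 2387/2500
2 2 9259/10000
3 3 2197/2500
4 4 1713/2000
5 5 1029/1250
6 6 7883/10000
DF(5y) is solved at step 5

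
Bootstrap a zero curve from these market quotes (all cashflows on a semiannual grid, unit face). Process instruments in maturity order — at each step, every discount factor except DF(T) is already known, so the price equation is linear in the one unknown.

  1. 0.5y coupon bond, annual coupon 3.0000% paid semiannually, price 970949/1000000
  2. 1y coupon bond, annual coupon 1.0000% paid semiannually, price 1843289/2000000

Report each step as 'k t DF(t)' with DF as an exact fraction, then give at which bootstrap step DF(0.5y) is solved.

step 1 [0.5y] bond c/2=3/200: DF=(970949/1000000 − 3/200·(0))/(1+3/200) = 4783/5000 ≈ 0.956600
step 2 [1y] bond c/2=1/200: DF=(1843289/2000000 − 1/200·(0.956600))/(1+1/200) = 9123/10000 ≈ 0.912300

1 1/2 4783/5000
2 1 9123/10000
DF(0.5y) is solved at step 1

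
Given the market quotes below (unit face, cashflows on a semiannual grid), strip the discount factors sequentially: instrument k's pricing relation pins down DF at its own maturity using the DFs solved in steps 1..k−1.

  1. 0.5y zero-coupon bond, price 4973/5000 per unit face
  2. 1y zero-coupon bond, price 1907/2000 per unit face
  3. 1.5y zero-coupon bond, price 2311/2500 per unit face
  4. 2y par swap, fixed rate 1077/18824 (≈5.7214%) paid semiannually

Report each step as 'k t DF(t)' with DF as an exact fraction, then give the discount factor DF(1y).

1 1/2 4973/5000
2 1 1907/2000
3 3/2 2311/2500
4 2 8923/10000
DF(1y) = 1907/2000 ≈ 0.953500

step 1 [0.5y] zero: DF = P = 4973/5000 ≈ 0.994600
step 2 [1y] zero: DF = P = 1907/2000 ≈ 0.953500
step 3 [1.5y] zero: DF = P = 2311/2500 ≈ 0.924400
step 4 [2y] swap r/2=1077/37648: DF=(1 − 1077/37648·(0.994600+0.953500+0.924400))/(1+1077/37648) = 8923/10000 ≈ 0.892300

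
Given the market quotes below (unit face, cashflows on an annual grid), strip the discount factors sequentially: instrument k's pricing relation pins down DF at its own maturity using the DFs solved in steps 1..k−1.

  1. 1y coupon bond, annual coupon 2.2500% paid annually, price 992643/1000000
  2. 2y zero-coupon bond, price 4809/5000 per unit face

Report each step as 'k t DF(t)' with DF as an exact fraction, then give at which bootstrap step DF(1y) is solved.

step 1 [1y] bond c/1=9/400: DF=(992643/1000000 − 9/400·(0))/(1+9/400) = 2427/2500 ≈ 0.970800
step 2 [2y] zero: DF = P = 4809/5000 ≈ 0.961800

1 1 2427/2500
2 2 4809/5000
DF(1y) is solved at step 1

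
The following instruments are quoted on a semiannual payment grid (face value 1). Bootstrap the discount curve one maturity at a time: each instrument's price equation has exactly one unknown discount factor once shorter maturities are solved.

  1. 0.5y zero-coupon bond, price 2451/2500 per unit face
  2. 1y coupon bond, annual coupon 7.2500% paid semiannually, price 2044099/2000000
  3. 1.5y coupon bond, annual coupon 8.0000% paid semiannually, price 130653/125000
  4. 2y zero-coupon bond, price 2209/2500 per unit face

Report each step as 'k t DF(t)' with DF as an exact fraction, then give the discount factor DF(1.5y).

1 1/2 2451/2500
2 1 119/125
3 3/2 9307/10000
4 2 2209/2500
DF(1.5y) = 9307/10000 ≈ 0.930700

step 1 [0.5y] zero: DF = P = 2451/2500 ≈ 0.980400
step 2 [1y] bond c/2=29/800: DF=(2044099/2000000 − 29/800·(0.980400))/(1+29/800) = 119/125 ≈ 0.952000
step 3 [1.5y] bond c/2=1/25: DF=(130653/125000 − 1/25·(0.980400+0.952000))/(1+1/25) = 9307/10000 ≈ 0.930700
step 4 [2y] zero: DF = P = 2209/2500 ≈ 0.883600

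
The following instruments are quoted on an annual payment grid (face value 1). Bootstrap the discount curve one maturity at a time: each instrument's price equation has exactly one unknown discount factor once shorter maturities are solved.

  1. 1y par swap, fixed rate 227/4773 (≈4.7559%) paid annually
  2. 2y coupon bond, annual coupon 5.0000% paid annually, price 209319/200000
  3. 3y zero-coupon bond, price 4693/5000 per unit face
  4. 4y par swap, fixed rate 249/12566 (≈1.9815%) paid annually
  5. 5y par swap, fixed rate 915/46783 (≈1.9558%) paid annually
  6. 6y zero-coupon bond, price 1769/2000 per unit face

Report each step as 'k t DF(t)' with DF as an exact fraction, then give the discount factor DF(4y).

step 1 [1y] swap r/1=227/4773: DF=(1 − 227/4773·(0))/(1+227/4773) = 4773/5000 ≈ 0.954600
step 2 [2y] bond c/1=1/20: DF=(209319/200000 − 1/20·(0.954600))/(1+1/20) = 9513/10000 ≈ 0.951300
step 3 [3y] zero: DF = P = 4693/5000 ≈ 0.938600
step 4 [4y] swap r/1=249/12566: DF=(1 − 249/12566·(0.954600+0.951300+0.938600))/(1+249/12566) = 9253/10000 ≈ 0.925300
step 5 [5y] swap r/1=915/46783: DF=(1 − 915/46783·(0.954600+0.951300+0.938600+0.925300))/(1+915/46783) = 1817/2000 ≈ 0.908500
step 6 [6y] zero: DF = P = 1769/2000 ≈ 0.884500

1 1 4773/5000
2 2 9513/10000
3 3 4693/5000
4 4 9253/10000
5 5 1817/2000
6 6 1769/2000
DF(4y) = 9253/10000 ≈ 0.925300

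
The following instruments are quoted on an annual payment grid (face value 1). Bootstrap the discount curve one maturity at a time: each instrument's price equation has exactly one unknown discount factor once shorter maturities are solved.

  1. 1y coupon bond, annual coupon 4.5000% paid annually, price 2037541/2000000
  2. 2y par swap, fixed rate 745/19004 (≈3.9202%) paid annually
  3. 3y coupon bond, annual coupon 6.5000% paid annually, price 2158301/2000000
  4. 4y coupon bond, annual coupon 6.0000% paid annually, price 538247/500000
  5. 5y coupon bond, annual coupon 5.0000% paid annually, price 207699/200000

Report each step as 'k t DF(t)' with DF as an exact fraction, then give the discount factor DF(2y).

step 1 [1y] bond c/1=9/200: DF=(2037541/2000000 − 9/200·(0))/(1+9/200) = 9749/10000 ≈ 0.974900
step 2 [2y] swap r/1=745/19004: DF=(1 − 745/19004·(0.974900))/(1+745/19004) = 1851/2000 ≈ 0.925500
step 3 [3y] bond c/1=13/200: DF=(2158301/2000000 − 13/200·(0.974900+0.925500))/(1+13/200) = 8973/10000 ≈ 0.897300
step 4 [4y] bond c/1=3/50: DF=(538247/500000 − 3/50·(0.974900+0.925500+0.897300))/(1+3/50) = 2143/2500 ≈ 0.857200
step 5 [5y] bond c/1=1/20: DF=(207699/200000 − 1/20·(0.974900+0.925500+0.897300+0.857200))/(1+1/20) = 163/200 ≈ 0.815000

1 1 9749/10000
2 2 1851/2000
3 3 8973/10000
4 4 2143/2500
5 5 163/200
DF(2y) = 1851/2000 ≈ 0.925500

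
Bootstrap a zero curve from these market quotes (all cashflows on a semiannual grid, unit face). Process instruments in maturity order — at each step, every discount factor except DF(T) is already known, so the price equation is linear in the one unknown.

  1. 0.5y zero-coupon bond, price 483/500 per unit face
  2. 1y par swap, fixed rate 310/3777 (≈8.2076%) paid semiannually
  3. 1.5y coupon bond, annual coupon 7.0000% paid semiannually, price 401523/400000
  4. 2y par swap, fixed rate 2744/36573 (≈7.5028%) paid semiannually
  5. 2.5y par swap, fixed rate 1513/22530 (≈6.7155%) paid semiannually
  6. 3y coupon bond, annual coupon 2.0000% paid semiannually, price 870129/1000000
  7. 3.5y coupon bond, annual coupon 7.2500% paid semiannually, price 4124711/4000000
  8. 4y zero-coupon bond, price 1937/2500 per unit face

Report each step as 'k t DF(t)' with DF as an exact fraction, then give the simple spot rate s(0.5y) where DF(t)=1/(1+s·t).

1 1/2 483/500
2 1 369/400
3 3/2 453/500
4 2 2157/2500
5 5/2 8487/10000
6 3 8169/10000
7 7/2 8089/10000
8 4 1937/2500
s(0.5y) = (1/(483/500) − 1)/(1/2) = 34/483 ≈ 7.0393%

step 1 [0.5y] zero: DF = P = 483/500 ≈ 0.966000
step 2 [1y] swap r/2=155/3777: DF=(1 − 155/3777·(0.966000))/(1+155/3777) = 369/400 ≈ 0.922500
step 3 [1.5y] bond c/2=7/200: DF=(401523/400000 − 7/200·(0.966000+0.922500))/(1+7/200) = 453/500 ≈ 0.906000
step 4 [2y] swap r/2=1372/36573: DF=(1 − 1372/36573·(0.966000+0.922500+0.906000))/(1+1372/36573) = 2157/2500 ≈ 0.862800
step 5 [2.5y] swap r/2=1513/45060: DF=(1 − 1513/45060·(0.966000+0.922500+0.906000+0.862800))/(1+1513/45060) = 8487/10000 ≈ 0.848700
step 6 [3y] bond c/2=1/100: DF=(870129/1000000 − 1/100·(0.966000+0.922500+0.906000+0.862800+0.848700))/(1+1/100) = 8169/10000 ≈ 0.816900
step 7 [3.5y] bond c/2=29/800: DF=(4124711/4000000 − 29/800·(0.966000+0.922500+0.906000+0.862800+0.848700+0.816900))/(1+29/800) = 8089/10000 ≈ 0.808900
step 8 [4y] zero: DF = P = 1937/2500 ≈ 0.774800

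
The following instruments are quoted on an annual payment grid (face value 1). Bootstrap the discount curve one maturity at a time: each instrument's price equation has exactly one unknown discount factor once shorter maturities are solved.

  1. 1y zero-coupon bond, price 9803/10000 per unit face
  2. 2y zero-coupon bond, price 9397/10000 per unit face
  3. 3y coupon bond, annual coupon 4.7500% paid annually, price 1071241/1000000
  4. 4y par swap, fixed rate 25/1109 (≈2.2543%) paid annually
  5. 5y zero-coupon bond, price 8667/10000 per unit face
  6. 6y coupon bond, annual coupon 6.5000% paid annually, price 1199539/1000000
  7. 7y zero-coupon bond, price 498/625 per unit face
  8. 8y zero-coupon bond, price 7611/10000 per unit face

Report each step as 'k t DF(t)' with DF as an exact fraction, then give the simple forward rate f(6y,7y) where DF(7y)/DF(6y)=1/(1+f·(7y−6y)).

1 1 9803/10000
2 2 9397/10000
3 3 2339/2500
4 4 183/200
5 5 8667/10000
6 6 8433/10000
7 7 498/625
8 8 7611/10000
f(6y,7y) = ((8433/10000)/(498/625) − 1)/(1) = 155/2656 ≈ 5.8358%

step 1 [1y] zero: DF = P = 9803/10000 ≈ 0.980300
step 2 [2y] zero: DF = P = 9397/10000 ≈ 0.939700
step 3 [3y] bond c/1=19/400: DF=(1071241/1000000 − 19/400·(0.980300+0.939700))/(1+19/400) = 2339/2500 ≈ 0.935600
step 4 [4y] swap r/1=25/1109: DF=(1 − 25/1109·(0.980300+0.939700+0.935600))/(1+25/1109) = 183/200 ≈ 0.915000
step 5 [5y] zero: DF = P = 8667/10000 ≈ 0.866700
step 6 [6y] bond c/1=13/200: DF=(1199539/1000000 − 13/200·(0.980300+0.939700+0.935600+0.915000+0.866700))/(1+13/200) = 8433/10000 ≈ 0.843300
step 7 [7y] zero: DF = P = 498/625 ≈ 0.796800
step 8 [8y] zero: DF = P = 7611/10000 ≈ 0.761100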